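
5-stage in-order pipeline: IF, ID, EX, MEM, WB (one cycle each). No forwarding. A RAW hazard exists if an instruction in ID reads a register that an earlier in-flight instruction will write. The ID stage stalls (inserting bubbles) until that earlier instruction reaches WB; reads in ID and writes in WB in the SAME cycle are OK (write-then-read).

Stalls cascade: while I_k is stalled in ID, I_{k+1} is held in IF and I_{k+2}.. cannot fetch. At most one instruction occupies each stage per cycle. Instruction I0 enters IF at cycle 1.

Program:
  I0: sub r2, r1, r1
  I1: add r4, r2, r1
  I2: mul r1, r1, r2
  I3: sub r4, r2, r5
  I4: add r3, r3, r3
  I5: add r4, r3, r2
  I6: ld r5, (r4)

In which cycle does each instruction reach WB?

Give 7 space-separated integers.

I0 sub r2 <- r1,r1: IF@1 ID@2 stall=0 (-) EX@3 MEM@4 WB@5
I1 add r4 <- r2,r1: IF@2 ID@3 stall=2 (RAW on I0.r2 (WB@5)) EX@6 MEM@7 WB@8
I2 mul r1 <- r1,r2: IF@3 ID@6 stall=0 (-) EX@7 MEM@8 WB@9
I3 sub r4 <- r2,r5: IF@6 ID@7 stall=0 (-) EX@8 MEM@9 WB@10
I4 add r3 <- r3,r3: IF@7 ID@8 stall=0 (-) EX@9 MEM@10 WB@11
I5 add r4 <- r3,r2: IF@8 ID@9 stall=2 (RAW on I4.r3 (WB@11)) EX@12 MEM@13 WB@14
I6 ld r5 <- r4: IF@9 ID@12 stall=2 (RAW on I5.r4 (WB@14)) EX@15 MEM@16 WB@17

Answer: 5 8 9 10 11 14 17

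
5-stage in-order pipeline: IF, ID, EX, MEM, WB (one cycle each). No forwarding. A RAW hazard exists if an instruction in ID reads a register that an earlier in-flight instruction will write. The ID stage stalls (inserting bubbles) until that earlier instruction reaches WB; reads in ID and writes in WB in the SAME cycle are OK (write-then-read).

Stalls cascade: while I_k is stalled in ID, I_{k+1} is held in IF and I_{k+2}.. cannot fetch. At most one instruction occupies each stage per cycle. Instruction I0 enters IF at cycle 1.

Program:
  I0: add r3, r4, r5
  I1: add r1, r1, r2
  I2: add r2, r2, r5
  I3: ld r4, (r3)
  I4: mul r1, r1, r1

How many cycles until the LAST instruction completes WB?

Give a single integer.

I0 add r3 <- r4,r5: IF@1 ID@2 stall=0 (-) EX@3 MEM@4 WB@5
I1 add r1 <- r1,r2: IF@2 ID@3 stall=0 (-) EX@4 MEM@5 WB@6
I2 add r2 <- r2,r5: IF@3 ID@4 stall=0 (-) EX@5 MEM@6 WB@7
I3 ld r4 <- r3: IF@4 ID@5 stall=0 (-) EX@6 MEM@7 WB@8
I4 mul r1 <- r1,r1: IF@5 ID@6 stall=0 (-) EX@7 MEM@8 WB@9

Answer: 9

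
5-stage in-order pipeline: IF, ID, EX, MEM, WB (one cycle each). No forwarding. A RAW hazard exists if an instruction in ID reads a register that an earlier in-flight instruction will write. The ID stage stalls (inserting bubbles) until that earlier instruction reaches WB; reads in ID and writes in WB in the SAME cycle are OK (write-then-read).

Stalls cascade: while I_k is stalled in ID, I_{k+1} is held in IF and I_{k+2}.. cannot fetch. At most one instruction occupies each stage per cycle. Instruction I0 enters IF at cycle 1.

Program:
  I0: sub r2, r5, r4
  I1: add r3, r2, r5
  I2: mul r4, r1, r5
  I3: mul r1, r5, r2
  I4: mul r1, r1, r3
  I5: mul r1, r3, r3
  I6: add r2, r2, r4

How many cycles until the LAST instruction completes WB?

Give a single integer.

I0 sub r2 <- r5,r4: IF@1 ID@2 stall=0 (-) EX@3 MEM@4 WB@5
I1 add r3 <- r2,r5: IF@2 ID@3 stall=2 (RAW on I0.r2 (WB@5)) EX@6 MEM@7 WB@8
I2 mul r4 <- r1,r5: IF@3 ID@6 stall=0 (-) EX@7 MEM@8 WB@9
I3 mul r1 <- r5,r2: IF@6 ID@7 stall=0 (-) EX@8 MEM@9 WB@10
I4 mul r1 <- r1,r3: IF@7 ID@8 stall=2 (RAW on I3.r1 (WB@10)) EX@11 MEM@12 WB@13
I5 mul r1 <- r3,r3: IF@8 ID@11 stall=0 (-) EX@12 MEM@13 WB@14
I6 add r2 <- r2,r4: IF@11 ID@12 stall=0 (-) EX@13 MEM@14 WB@15

Answer: 15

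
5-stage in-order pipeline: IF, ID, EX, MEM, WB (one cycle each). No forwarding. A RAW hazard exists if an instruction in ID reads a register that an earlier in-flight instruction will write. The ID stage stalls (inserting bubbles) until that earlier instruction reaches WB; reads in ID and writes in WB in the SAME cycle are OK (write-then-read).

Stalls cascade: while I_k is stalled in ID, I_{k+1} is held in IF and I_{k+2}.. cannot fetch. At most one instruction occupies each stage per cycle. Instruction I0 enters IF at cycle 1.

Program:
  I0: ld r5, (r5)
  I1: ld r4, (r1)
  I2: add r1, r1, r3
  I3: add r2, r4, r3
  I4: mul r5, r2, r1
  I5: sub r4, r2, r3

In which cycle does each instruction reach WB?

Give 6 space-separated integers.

Answer: 5 6 7 9 12 13

Derivation:
I0 ld r5 <- r5: IF@1 ID@2 stall=0 (-) EX@3 MEM@4 WB@5
I1 ld r4 <- r1: IF@2 ID@3 stall=0 (-) EX@4 MEM@5 WB@6
I2 add r1 <- r1,r3: IF@3 ID@4 stall=0 (-) EX@5 MEM@6 WB@7
I3 add r2 <- r4,r3: IF@4 ID@5 stall=1 (RAW on I1.r4 (WB@6)) EX@7 MEM@8 WB@9
I4 mul r5 <- r2,r1: IF@5 ID@7 stall=2 (RAW on I3.r2 (WB@9)) EX@10 MEM@11 WB@12
I5 sub r4 <- r2,r3: IF@7 ID@10 stall=0 (-) EX@11 MEM@12 WB@13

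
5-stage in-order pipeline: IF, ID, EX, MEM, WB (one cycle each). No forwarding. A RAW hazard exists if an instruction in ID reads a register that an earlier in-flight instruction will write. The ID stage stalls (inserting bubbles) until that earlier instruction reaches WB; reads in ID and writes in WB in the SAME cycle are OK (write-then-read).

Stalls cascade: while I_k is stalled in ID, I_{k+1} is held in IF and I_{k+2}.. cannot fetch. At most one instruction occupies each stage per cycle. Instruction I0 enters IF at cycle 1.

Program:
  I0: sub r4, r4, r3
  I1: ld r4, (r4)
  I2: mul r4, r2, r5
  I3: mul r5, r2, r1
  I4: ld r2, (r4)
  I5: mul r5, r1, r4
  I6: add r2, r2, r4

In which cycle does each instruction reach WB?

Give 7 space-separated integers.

Answer: 5 8 9 10 12 13 15

Derivation:
I0 sub r4 <- r4,r3: IF@1 ID@2 stall=0 (-) EX@3 MEM@4 WB@5
I1 ld r4 <- r4: IF@2 ID@3 stall=2 (RAW on I0.r4 (WB@5)) EX@6 MEM@7 WB@8
I2 mul r4 <- r2,r5: IF@3 ID@6 stall=0 (-) EX@7 MEM@8 WB@9
I3 mul r5 <- r2,r1: IF@6 ID@7 stall=0 (-) EX@8 MEM@9 WB@10
I4 ld r2 <- r4: IF@7 ID@8 stall=1 (RAW on I2.r4 (WB@9)) EX@10 MEM@11 WB@12
I5 mul r5 <- r1,r4: IF@8 ID@10 stall=0 (-) EX@11 MEM@12 WB@13
I6 add r2 <- r2,r4: IF@10 ID@11 stall=1 (RAW on I4.r2 (WB@12)) EX@13 MEM@14 WB@15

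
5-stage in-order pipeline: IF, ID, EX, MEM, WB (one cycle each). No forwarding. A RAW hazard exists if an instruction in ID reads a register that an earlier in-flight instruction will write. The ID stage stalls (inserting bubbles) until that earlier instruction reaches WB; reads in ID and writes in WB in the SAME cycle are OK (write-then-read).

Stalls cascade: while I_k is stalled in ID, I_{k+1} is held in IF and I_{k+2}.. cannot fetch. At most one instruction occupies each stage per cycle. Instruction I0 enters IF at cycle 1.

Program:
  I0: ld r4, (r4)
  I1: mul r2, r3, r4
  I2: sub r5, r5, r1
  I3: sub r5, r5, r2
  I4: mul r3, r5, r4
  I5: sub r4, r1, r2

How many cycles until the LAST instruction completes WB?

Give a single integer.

I0 ld r4 <- r4: IF@1 ID@2 stall=0 (-) EX@3 MEM@4 WB@5
I1 mul r2 <- r3,r4: IF@2 ID@3 stall=2 (RAW on I0.r4 (WB@5)) EX@6 MEM@7 WB@8
I2 sub r5 <- r5,r1: IF@3 ID@6 stall=0 (-) EX@7 MEM@8 WB@9
I3 sub r5 <- r5,r2: IF@6 ID@7 stall=2 (RAW on I2.r5 (WB@9)) EX@10 MEM@11 WB@12
I4 mul r3 <- r5,r4: IF@7 ID@10 stall=2 (RAW on I3.r5 (WB@12)) EX@13 MEM@14 WB@15
I5 sub r4 <- r1,r2: IF@10 ID@13 stall=0 (-) EX@14 MEM@15 WB@16

Answer: 16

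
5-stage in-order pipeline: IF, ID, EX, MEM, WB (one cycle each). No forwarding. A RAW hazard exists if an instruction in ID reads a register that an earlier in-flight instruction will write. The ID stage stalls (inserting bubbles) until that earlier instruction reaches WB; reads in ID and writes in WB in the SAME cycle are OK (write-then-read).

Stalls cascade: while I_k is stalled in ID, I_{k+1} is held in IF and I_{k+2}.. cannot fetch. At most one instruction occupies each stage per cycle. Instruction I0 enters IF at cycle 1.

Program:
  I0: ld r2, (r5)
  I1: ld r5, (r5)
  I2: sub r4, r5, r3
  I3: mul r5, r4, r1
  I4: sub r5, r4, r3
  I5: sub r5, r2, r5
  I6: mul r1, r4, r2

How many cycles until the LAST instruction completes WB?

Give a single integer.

Answer: 17

Derivation:
I0 ld r2 <- r5: IF@1 ID@2 stall=0 (-) EX@3 MEM@4 WB@5
I1 ld r5 <- r5: IF@2 ID@3 stall=0 (-) EX@4 MEM@5 WB@6
I2 sub r4 <- r5,r3: IF@3 ID@4 stall=2 (RAW on I1.r5 (WB@6)) EX@7 MEM@8 WB@9
I3 mul r5 <- r4,r1: IF@4 ID@7 stall=2 (RAW on I2.r4 (WB@9)) EX@10 MEM@11 WB@12
I4 sub r5 <- r4,r3: IF@7 ID@10 stall=0 (-) EX@11 MEM@12 WB@13
I5 sub r5 <- r2,r5: IF@10 ID@11 stall=2 (RAW on I4.r5 (WB@13)) EX@14 MEM@15 WB@16
I6 mul r1 <- r4,r2: IF@11 ID@14 stall=0 (-) EX@15 MEM@16 WB@17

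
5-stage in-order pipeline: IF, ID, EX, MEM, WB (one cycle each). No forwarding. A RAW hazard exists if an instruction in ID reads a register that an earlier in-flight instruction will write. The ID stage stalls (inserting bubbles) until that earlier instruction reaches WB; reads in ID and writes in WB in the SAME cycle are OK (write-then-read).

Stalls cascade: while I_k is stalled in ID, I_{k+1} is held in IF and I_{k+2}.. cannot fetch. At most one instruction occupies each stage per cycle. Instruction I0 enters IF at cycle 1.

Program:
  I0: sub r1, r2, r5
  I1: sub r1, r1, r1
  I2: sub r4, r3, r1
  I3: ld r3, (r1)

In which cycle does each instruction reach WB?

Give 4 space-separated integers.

I0 sub r1 <- r2,r5: IF@1 ID@2 stall=0 (-) EX@3 MEM@4 WB@5
I1 sub r1 <- r1,r1: IF@2 ID@3 stall=2 (RAW on I0.r1 (WB@5)) EX@6 MEM@7 WB@8
I2 sub r4 <- r3,r1: IF@3 ID@6 stall=2 (RAW on I1.r1 (WB@8)) EX@9 MEM@10 WB@11
I3 ld r3 <- r1: IF@6 ID@9 stall=0 (-) EX@10 MEM@11 WB@12

Answer: 5 8 11 12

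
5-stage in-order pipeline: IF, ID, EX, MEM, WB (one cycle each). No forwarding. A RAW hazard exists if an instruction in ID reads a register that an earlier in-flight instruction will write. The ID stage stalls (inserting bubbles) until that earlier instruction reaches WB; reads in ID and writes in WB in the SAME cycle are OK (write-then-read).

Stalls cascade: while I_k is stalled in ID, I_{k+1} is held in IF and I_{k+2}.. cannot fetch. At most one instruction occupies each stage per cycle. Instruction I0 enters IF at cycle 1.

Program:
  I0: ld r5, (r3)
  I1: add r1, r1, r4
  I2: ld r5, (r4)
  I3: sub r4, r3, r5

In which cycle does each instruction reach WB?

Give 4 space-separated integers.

I0 ld r5 <- r3: IF@1 ID@2 stall=0 (-) EX@3 MEM@4 WB@5
I1 add r1 <- r1,r4: IF@2 ID@3 stall=0 (-) EX@4 MEM@5 WB@6
I2 ld r5 <- r4: IF@3 ID@4 stall=0 (-) EX@5 MEM@6 WB@7
I3 sub r4 <- r3,r5: IF@4 ID@5 stall=2 (RAW on I2.r5 (WB@7)) EX@8 MEM@9 WB@10

Answer: 5 6 7 10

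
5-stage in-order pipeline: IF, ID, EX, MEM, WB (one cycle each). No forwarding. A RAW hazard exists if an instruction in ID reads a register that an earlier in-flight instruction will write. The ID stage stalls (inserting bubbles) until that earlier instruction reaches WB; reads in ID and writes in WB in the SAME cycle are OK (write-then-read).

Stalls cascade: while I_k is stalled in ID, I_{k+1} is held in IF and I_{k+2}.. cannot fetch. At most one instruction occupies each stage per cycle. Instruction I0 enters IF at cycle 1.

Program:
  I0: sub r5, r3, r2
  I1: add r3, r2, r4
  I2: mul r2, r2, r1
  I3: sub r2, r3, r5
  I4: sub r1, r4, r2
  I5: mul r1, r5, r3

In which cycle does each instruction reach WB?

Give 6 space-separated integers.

Answer: 5 6 7 9 12 13

Derivation:
I0 sub r5 <- r3,r2: IF@1 ID@2 stall=0 (-) EX@3 MEM@4 WB@5
I1 add r3 <- r2,r4: IF@2 ID@3 stall=0 (-) EX@4 MEM@5 WB@6
I2 mul r2 <- r2,r1: IF@3 ID@4 stall=0 (-) EX@5 MEM@6 WB@7
I3 sub r2 <- r3,r5: IF@4 ID@5 stall=1 (RAW on I1.r3 (WB@6)) EX@7 MEM@8 WB@9
I4 sub r1 <- r4,r2: IF@5 ID@7 stall=2 (RAW on I3.r2 (WB@9)) EX@10 MEM@11 WB@12
I5 mul r1 <- r5,r3: IF@7 ID@10 stall=0 (-) EX@11 MEM@12 WB@13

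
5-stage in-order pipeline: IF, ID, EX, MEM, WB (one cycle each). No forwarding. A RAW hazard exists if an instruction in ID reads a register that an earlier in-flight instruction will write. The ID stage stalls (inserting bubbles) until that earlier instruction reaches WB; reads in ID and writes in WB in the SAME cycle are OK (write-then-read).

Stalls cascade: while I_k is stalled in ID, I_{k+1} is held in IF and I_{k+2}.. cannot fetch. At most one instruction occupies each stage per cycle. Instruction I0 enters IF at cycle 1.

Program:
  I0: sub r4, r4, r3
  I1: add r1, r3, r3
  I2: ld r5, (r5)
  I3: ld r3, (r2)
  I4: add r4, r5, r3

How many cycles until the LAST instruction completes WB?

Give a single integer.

I0 sub r4 <- r4,r3: IF@1 ID@2 stall=0 (-) EX@3 MEM@4 WB@5
I1 add r1 <- r3,r3: IF@2 ID@3 stall=0 (-) EX@4 MEM@5 WB@6
I2 ld r5 <- r5: IF@3 ID@4 stall=0 (-) EX@5 MEM@6 WB@7
I3 ld r3 <- r2: IF@4 ID@5 stall=0 (-) EX@6 MEM@7 WB@8
I4 add r4 <- r5,r3: IF@5 ID@6 stall=2 (RAW on I3.r3 (WB@8)) EX@9 MEM@10 WB@11

Answer: 11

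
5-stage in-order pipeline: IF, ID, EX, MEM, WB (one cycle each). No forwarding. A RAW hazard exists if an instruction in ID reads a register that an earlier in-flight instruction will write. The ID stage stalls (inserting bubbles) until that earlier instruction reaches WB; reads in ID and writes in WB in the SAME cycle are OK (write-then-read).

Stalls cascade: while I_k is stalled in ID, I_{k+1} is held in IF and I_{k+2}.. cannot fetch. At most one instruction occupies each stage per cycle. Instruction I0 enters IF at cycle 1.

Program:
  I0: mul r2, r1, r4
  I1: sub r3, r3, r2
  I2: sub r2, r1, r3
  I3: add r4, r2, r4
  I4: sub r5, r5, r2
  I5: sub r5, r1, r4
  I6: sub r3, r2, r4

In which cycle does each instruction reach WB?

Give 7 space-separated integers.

I0 mul r2 <- r1,r4: IF@1 ID@2 stall=0 (-) EX@3 MEM@4 WB@5
I1 sub r3 <- r3,r2: IF@2 ID@3 stall=2 (RAW on I0.r2 (WB@5)) EX@6 MEM@7 WB@8
I2 sub r2 <- r1,r3: IF@3 ID@6 stall=2 (RAW on I1.r3 (WB@8)) EX@9 MEM@10 WB@11
I3 add r4 <- r2,r4: IF@6 ID@9 stall=2 (RAW on I2.r2 (WB@11)) EX@12 MEM@13 WB@14
I4 sub r5 <- r5,r2: IF@9 ID@12 stall=0 (-) EX@13 MEM@14 WB@15
I5 sub r5 <- r1,r4: IF@12 ID@13 stall=1 (RAW on I3.r4 (WB@14)) EX@15 MEM@16 WB@17
I6 sub r3 <- r2,r4: IF@13 ID@15 stall=0 (-) EX@16 MEM@17 WB@18

Answer: 5 8 11 14 15 17 18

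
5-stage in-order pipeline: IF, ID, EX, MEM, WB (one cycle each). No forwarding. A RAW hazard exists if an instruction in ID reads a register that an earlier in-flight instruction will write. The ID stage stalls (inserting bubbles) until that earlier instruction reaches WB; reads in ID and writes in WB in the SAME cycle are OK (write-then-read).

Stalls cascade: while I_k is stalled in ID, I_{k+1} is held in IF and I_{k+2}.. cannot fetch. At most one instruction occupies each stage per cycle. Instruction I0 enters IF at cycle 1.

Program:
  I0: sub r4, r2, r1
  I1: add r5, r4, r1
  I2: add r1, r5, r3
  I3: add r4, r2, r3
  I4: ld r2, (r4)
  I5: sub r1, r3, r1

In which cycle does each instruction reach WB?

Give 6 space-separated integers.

I0 sub r4 <- r2,r1: IF@1 ID@2 stall=0 (-) EX@3 MEM@4 WB@5
I1 add r5 <- r4,r1: IF@2 ID@3 stall=2 (RAW on I0.r4 (WB@5)) EX@6 MEM@7 WB@8
I2 add r1 <- r5,r3: IF@3 ID@6 stall=2 (RAW on I1.r5 (WB@8)) EX@9 MEM@10 WB@11
I3 add r4 <- r2,r3: IF@6 ID@9 stall=0 (-) EX@10 MEM@11 WB@12
I4 ld r2 <- r4: IF@9 ID@10 stall=2 (RAW on I3.r4 (WB@12)) EX@13 MEM@14 WB@15
I5 sub r1 <- r3,r1: IF@10 ID@13 stall=0 (-) EX@14 MEM@15 WB@16

Answer: 5 8 11 12 15 16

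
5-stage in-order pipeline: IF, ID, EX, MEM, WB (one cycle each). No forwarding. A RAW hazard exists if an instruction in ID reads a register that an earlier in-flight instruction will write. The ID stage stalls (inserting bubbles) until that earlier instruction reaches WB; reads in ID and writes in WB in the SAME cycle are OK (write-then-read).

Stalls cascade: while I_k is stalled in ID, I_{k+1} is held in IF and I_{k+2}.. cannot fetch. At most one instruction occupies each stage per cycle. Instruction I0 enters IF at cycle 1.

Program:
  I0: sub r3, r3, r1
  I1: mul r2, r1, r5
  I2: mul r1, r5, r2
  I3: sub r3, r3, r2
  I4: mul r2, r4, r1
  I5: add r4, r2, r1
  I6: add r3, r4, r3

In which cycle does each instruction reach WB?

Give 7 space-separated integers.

I0 sub r3 <- r3,r1: IF@1 ID@2 stall=0 (-) EX@3 MEM@4 WB@5
I1 mul r2 <- r1,r5: IF@2 ID@3 stall=0 (-) EX@4 MEM@5 WB@6
I2 mul r1 <- r5,r2: IF@3 ID@4 stall=2 (RAW on I1.r2 (WB@6)) EX@7 MEM@8 WB@9
I3 sub r3 <- r3,r2: IF@4 ID@7 stall=0 (-) EX@8 MEM@9 WB@10
I4 mul r2 <- r4,r1: IF@7 ID@8 stall=1 (RAW on I2.r1 (WB@9)) EX@10 MEM@11 WB@12
I5 add r4 <- r2,r1: IF@8 ID@10 stall=2 (RAW on I4.r2 (WB@12)) EX@13 MEM@14 WB@15
I6 add r3 <- r4,r3: IF@10 ID@13 stall=2 (RAW on I5.r4 (WB@15)) EX@16 MEM@17 WB@18

Answer: 5 6 9 10 12 15 18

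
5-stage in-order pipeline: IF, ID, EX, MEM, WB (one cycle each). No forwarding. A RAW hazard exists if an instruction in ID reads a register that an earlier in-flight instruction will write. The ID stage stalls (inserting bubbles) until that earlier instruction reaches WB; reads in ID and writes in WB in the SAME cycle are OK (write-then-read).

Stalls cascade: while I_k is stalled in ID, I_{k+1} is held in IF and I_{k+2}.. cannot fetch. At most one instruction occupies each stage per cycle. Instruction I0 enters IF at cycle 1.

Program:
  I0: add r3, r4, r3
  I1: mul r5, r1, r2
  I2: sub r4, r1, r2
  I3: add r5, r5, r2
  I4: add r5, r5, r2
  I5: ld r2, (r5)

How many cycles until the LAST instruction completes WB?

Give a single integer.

Answer: 15

Derivation:
I0 add r3 <- r4,r3: IF@1 ID@2 stall=0 (-) EX@3 MEM@4 WB@5
I1 mul r5 <- r1,r2: IF@2 ID@3 stall=0 (-) EX@4 MEM@5 WB@6
I2 sub r4 <- r1,r2: IF@3 ID@4 stall=0 (-) EX@5 MEM@6 WB@7
I3 add r5 <- r5,r2: IF@4 ID@5 stall=1 (RAW on I1.r5 (WB@6)) EX@7 MEM@8 WB@9
I4 add r5 <- r5,r2: IF@5 ID@7 stall=2 (RAW on I3.r5 (WB@9)) EX@10 MEM@11 WB@12
I5 ld r2 <- r5: IF@7 ID@10 stall=2 (RAW on I4.r5 (WB@12)) EX@13 MEM@14 WB@15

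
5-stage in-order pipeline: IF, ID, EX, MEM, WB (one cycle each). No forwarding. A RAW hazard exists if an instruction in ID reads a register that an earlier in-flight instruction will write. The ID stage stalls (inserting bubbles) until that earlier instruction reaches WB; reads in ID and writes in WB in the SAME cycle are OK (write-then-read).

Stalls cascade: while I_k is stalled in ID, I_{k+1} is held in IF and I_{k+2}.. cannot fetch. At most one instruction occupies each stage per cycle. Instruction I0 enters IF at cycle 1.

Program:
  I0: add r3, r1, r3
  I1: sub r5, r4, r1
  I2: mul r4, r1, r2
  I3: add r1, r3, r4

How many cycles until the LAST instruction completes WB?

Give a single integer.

Answer: 10

Derivation:
I0 add r3 <- r1,r3: IF@1 ID@2 stall=0 (-) EX@3 MEM@4 WB@5
I1 sub r5 <- r4,r1: IF@2 ID@3 stall=0 (-) EX@4 MEM@5 WB@6
I2 mul r4 <- r1,r2: IF@3 ID@4 stall=0 (-) EX@5 MEM@6 WB@7
I3 add r1 <- r3,r4: IF@4 ID@5 stall=2 (RAW on I2.r4 (WB@7)) EX@8 MEM@9 WB@10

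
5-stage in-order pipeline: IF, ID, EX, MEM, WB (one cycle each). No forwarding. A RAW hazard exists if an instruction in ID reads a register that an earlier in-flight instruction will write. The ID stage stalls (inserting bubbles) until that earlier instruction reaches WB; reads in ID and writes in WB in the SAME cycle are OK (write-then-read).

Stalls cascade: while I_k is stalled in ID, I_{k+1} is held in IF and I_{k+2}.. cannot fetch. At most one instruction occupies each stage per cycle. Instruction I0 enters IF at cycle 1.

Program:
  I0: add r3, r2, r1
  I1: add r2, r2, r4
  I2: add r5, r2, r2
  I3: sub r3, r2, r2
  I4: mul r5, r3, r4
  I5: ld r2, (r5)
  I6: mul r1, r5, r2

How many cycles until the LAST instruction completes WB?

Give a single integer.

I0 add r3 <- r2,r1: IF@1 ID@2 stall=0 (-) EX@3 MEM@4 WB@5
I1 add r2 <- r2,r4: IF@2 ID@3 stall=0 (-) EX@4 MEM@5 WB@6
I2 add r5 <- r2,r2: IF@3 ID@4 stall=2 (RAW on I1.r2 (WB@6)) EX@7 MEM@8 WB@9
I3 sub r3 <- r2,r2: IF@4 ID@7 stall=0 (-) EX@8 MEM@9 WB@10
I4 mul r5 <- r3,r4: IF@7 ID@8 stall=2 (RAW on I3.r3 (WB@10)) EX@11 MEM@12 WB@13
I5 ld r2 <- r5: IF@8 ID@11 stall=2 (RAW on I4.r5 (WB@13)) EX@14 MEM@15 WB@16
I6 mul r1 <- r5,r2: IF@11 ID@14 stall=2 (RAW on I5.r2 (WB@16)) EX@17 MEM@18 WB@19

Answer: 19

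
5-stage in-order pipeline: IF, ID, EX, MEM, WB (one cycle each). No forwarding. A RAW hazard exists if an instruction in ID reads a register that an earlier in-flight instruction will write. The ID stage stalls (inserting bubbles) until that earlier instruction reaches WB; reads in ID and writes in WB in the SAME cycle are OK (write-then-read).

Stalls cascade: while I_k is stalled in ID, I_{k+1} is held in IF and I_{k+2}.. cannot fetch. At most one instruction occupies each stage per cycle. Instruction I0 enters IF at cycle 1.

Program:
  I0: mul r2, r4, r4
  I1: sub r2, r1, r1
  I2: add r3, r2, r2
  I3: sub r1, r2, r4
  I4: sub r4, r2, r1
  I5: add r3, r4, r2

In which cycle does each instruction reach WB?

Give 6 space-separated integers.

Answer: 5 6 9 10 13 16

Derivation:
I0 mul r2 <- r4,r4: IF@1 ID@2 stall=0 (-) EX@3 MEM@4 WB@5
I1 sub r2 <- r1,r1: IF@2 ID@3 stall=0 (-) EX@4 MEM@5 WB@6
I2 add r3 <- r2,r2: IF@3 ID@4 stall=2 (RAW on I1.r2 (WB@6)) EX@7 MEM@8 WB@9
I3 sub r1 <- r2,r4: IF@4 ID@7 stall=0 (-) EX@8 MEM@9 WB@10
I4 sub r4 <- r2,r1: IF@7 ID@8 stall=2 (RAW on I3.r1 (WB@10)) EX@11 MEM@12 WB@13
I5 add r3 <- r4,r2: IF@8 ID@11 stall=2 (RAW on I4.r4 (WB@13)) EX@14 MEM@15 WB@16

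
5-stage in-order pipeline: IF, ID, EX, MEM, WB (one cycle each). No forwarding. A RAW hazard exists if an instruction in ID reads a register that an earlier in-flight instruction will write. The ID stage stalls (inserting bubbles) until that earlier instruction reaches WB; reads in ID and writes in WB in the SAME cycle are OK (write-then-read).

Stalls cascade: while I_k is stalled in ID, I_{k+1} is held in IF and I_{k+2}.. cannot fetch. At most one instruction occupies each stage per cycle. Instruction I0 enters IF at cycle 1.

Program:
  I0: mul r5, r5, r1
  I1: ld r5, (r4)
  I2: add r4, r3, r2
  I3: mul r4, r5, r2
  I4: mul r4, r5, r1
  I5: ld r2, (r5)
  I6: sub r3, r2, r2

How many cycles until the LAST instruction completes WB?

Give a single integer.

Answer: 14

Derivation:
I0 mul r5 <- r5,r1: IF@1 ID@2 stall=0 (-) EX@3 MEM@4 WB@5
I1 ld r5 <- r4: IF@2 ID@3 stall=0 (-) EX@4 MEM@5 WB@6
I2 add r4 <- r3,r2: IF@3 ID@4 stall=0 (-) EX@5 MEM@6 WB@7
I3 mul r4 <- r5,r2: IF@4 ID@5 stall=1 (RAW on I1.r5 (WB@6)) EX@7 MEM@8 WB@9
I4 mul r4 <- r5,r1: IF@5 ID@7 stall=0 (-) EX@8 MEM@9 WB@10
I5 ld r2 <- r5: IF@7 ID@8 stall=0 (-) EX@9 MEM@10 WB@11
I6 sub r3 <- r2,r2: IF@8 ID@9 stall=2 (RAW on I5.r2 (WB@11)) EX@12 MEM@13 WB@14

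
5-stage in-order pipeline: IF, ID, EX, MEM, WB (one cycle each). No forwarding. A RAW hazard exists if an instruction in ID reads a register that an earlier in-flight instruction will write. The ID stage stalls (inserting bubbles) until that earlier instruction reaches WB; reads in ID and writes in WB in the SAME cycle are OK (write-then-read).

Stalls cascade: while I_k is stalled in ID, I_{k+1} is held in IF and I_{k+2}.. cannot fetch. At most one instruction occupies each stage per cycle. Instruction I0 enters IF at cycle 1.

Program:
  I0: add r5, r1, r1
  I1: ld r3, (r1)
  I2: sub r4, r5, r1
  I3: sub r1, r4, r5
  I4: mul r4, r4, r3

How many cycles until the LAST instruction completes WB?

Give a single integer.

Answer: 12

Derivation:
I0 add r5 <- r1,r1: IF@1 ID@2 stall=0 (-) EX@3 MEM@4 WB@5
I1 ld r3 <- r1: IF@2 ID@3 stall=0 (-) EX@4 MEM@5 WB@6
I2 sub r4 <- r5,r1: IF@3 ID@4 stall=1 (RAW on I0.r5 (WB@5)) EX@6 MEM@7 WB@8
I3 sub r1 <- r4,r5: IF@4 ID@6 stall=2 (RAW on I2.r4 (WB@8)) EX@9 MEM@10 WB@11
I4 mul r4 <- r4,r3: IF@6 ID@9 stall=0 (-) EX@10 MEM@11 WB@12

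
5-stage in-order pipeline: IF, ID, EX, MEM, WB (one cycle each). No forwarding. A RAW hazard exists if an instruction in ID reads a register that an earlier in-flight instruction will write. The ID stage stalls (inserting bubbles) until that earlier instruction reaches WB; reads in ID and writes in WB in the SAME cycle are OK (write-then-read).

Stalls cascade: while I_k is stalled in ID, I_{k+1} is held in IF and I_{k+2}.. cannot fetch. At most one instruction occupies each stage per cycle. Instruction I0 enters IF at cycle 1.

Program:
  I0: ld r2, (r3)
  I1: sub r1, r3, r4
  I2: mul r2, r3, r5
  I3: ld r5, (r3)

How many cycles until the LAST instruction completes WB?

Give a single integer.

I0 ld r2 <- r3: IF@1 ID@2 stall=0 (-) EX@3 MEM@4 WB@5
I1 sub r1 <- r3,r4: IF@2 ID@3 stall=0 (-) EX@4 MEM@5 WB@6
I2 mul r2 <- r3,r5: IF@3 ID@4 stall=0 (-) EX@5 MEM@6 WB@7
I3 ld r5 <- r3: IF@4 ID@5 stall=0 (-) EX@6 MEM@7 WB@8

Answer: 8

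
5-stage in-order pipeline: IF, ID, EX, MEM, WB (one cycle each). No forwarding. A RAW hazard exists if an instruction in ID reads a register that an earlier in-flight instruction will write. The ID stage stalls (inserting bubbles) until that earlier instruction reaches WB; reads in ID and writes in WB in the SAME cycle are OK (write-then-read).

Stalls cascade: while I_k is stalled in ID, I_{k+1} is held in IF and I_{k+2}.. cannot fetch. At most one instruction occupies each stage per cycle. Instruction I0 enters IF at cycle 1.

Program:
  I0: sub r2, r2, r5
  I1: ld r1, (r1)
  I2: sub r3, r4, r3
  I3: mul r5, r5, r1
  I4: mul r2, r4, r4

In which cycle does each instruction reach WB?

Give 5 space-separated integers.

Answer: 5 6 7 9 10

Derivation:
I0 sub r2 <- r2,r5: IF@1 ID@2 stall=0 (-) EX@3 MEM@4 WB@5
I1 ld r1 <- r1: IF@2 ID@3 stall=0 (-) EX@4 MEM@5 WB@6
I2 sub r3 <- r4,r3: IF@3 ID@4 stall=0 (-) EX@5 MEM@6 WB@7
I3 mul r5 <- r5,r1: IF@4 ID@5 stall=1 (RAW on I1.r1 (WB@6)) EX@7 MEM@8 WB@9
I4 mul r2 <- r4,r4: IF@5 ID@7 stall=0 (-) EX@8 MEM@9 WB@10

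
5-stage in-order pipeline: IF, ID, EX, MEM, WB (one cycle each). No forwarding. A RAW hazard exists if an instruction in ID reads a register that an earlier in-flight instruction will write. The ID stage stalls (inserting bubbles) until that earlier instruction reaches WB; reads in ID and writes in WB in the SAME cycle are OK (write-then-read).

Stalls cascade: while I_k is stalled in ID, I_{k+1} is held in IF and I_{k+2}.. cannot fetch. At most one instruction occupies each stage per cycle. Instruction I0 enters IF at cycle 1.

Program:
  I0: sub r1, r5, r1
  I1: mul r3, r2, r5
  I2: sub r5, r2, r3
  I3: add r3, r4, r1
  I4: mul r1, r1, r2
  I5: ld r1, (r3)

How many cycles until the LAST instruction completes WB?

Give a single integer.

I0 sub r1 <- r5,r1: IF@1 ID@2 stall=0 (-) EX@3 MEM@4 WB@5
I1 mul r3 <- r2,r5: IF@2 ID@3 stall=0 (-) EX@4 MEM@5 WB@6
I2 sub r5 <- r2,r3: IF@3 ID@4 stall=2 (RAW on I1.r3 (WB@6)) EX@7 MEM@8 WB@9
I3 add r3 <- r4,r1: IF@4 ID@7 stall=0 (-) EX@8 MEM@9 WB@10
I4 mul r1 <- r1,r2: IF@7 ID@8 stall=0 (-) EX@9 MEM@10 WB@11
I5 ld r1 <- r3: IF@8 ID@9 stall=1 (RAW on I3.r3 (WB@10)) EX@11 MEM@12 WB@13

Answer: 13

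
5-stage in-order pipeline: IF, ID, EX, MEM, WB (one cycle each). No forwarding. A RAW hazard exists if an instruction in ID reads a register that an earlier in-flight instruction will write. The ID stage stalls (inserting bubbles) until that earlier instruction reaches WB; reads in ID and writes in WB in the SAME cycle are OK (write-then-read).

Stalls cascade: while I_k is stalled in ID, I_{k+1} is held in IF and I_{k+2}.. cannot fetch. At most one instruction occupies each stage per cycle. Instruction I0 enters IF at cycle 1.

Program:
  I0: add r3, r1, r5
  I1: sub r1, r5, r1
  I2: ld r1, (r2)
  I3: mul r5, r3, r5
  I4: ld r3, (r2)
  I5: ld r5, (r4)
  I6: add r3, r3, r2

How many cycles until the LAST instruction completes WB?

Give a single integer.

Answer: 12

Derivation:
I0 add r3 <- r1,r5: IF@1 ID@2 stall=0 (-) EX@3 MEM@4 WB@5
I1 sub r1 <- r5,r1: IF@2 ID@3 stall=0 (-) EX@4 MEM@5 WB@6
I2 ld r1 <- r2: IF@3 ID@4 stall=0 (-) EX@5 MEM@6 WB@7
I3 mul r5 <- r3,r5: IF@4 ID@5 stall=0 (-) EX@6 MEM@7 WB@8
I4 ld r3 <- r2: IF@5 ID@6 stall=0 (-) EX@7 MEM@8 WB@9
I5 ld r5 <- r4: IF@6 ID@7 stall=0 (-) EX@8 MEM@9 WB@10
I6 add r3 <- r3,r2: IF@7 ID@8 stall=1 (RAW on I4.r3 (WB@9)) EX@10 MEM@11 WB@12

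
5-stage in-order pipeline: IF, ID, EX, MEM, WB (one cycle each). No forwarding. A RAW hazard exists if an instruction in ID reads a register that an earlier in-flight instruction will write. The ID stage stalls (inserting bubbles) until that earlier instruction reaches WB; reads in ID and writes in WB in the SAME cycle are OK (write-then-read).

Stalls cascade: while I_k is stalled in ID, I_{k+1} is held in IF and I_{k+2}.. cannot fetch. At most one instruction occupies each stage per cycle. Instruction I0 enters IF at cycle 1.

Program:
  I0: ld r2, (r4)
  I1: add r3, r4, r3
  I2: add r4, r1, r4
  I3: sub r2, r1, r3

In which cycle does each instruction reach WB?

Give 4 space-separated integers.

I0 ld r2 <- r4: IF@1 ID@2 stall=0 (-) EX@3 MEM@4 WB@5
I1 add r3 <- r4,r3: IF@2 ID@3 stall=0 (-) EX@4 MEM@5 WB@6
I2 add r4 <- r1,r4: IF@3 ID@4 stall=0 (-) EX@5 MEM@6 WB@7
I3 sub r2 <- r1,r3: IF@4 ID@5 stall=1 (RAW on I1.r3 (WB@6)) EX@7 MEM@8 WB@9

Answer: 5 6 7 9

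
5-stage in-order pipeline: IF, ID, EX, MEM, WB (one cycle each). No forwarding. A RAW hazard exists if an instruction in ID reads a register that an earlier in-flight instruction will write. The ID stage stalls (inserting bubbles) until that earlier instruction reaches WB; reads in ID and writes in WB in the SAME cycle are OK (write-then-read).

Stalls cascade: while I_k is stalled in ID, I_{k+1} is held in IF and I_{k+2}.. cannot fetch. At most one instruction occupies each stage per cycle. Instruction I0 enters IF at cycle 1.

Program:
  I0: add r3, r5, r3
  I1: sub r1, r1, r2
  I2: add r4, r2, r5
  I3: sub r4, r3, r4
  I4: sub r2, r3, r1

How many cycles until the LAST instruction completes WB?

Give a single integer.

Answer: 11

Derivation:
I0 add r3 <- r5,r3: IF@1 ID@2 stall=0 (-) EX@3 MEM@4 WB@5
I1 sub r1 <- r1,r2: IF@2 ID@3 stall=0 (-) EX@4 MEM@5 WB@6
I2 add r4 <- r2,r5: IF@3 ID@4 stall=0 (-) EX@5 MEM@6 WB@7
I3 sub r4 <- r3,r4: IF@4 ID@5 stall=2 (RAW on I2.r4 (WB@7)) EX@8 MEM@9 WB@10
I4 sub r2 <- r3,r1: IF@5 ID@8 stall=0 (-) EX@9 MEM@10 WB@11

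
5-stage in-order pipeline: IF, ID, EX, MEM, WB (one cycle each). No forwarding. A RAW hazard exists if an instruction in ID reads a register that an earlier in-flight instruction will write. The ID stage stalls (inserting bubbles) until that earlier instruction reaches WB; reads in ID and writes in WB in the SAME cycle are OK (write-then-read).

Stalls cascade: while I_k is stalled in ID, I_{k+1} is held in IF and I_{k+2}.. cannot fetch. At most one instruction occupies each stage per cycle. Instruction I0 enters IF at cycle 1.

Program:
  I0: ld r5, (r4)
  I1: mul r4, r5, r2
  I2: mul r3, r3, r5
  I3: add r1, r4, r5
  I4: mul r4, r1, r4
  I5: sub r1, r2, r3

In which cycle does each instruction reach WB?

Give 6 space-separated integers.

I0 ld r5 <- r4: IF@1 ID@2 stall=0 (-) EX@3 MEM@4 WB@5
I1 mul r4 <- r5,r2: IF@2 ID@3 stall=2 (RAW on I0.r5 (WB@5)) EX@6 MEM@7 WB@8
I2 mul r3 <- r3,r5: IF@3 ID@6 stall=0 (-) EX@7 MEM@8 WB@9
I3 add r1 <- r4,r5: IF@6 ID@7 stall=1 (RAW on I1.r4 (WB@8)) EX@9 MEM@10 WB@11
I4 mul r4 <- r1,r4: IF@7 ID@9 stall=2 (RAW on I3.r1 (WB@11)) EX@12 MEM@13 WB@14
I5 sub r1 <- r2,r3: IF@9 ID@12 stall=0 (-) EX@13 MEM@14 WB@15

Answer: 5 8 9 11 14 15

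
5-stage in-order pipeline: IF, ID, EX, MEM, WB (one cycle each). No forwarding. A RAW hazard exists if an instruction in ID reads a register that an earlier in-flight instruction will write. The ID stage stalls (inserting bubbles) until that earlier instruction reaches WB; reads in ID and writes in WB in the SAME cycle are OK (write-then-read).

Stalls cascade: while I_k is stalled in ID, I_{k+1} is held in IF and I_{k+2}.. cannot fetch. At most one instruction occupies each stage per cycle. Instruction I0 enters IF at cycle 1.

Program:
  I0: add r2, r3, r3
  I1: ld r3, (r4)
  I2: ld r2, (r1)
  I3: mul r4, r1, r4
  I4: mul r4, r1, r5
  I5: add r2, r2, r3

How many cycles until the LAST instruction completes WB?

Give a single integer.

I0 add r2 <- r3,r3: IF@1 ID@2 stall=0 (-) EX@3 MEM@4 WB@5
I1 ld r3 <- r4: IF@2 ID@3 stall=0 (-) EX@4 MEM@5 WB@6
I2 ld r2 <- r1: IF@3 ID@4 stall=0 (-) EX@5 MEM@6 WB@7
I3 mul r4 <- r1,r4: IF@4 ID@5 stall=0 (-) EX@6 MEM@7 WB@8
I4 mul r4 <- r1,r5: IF@5 ID@6 stall=0 (-) EX@7 MEM@8 WB@9
I5 add r2 <- r2,r3: IF@6 ID@7 stall=0 (-) EX@8 MEM@9 WB@10

Answer: 10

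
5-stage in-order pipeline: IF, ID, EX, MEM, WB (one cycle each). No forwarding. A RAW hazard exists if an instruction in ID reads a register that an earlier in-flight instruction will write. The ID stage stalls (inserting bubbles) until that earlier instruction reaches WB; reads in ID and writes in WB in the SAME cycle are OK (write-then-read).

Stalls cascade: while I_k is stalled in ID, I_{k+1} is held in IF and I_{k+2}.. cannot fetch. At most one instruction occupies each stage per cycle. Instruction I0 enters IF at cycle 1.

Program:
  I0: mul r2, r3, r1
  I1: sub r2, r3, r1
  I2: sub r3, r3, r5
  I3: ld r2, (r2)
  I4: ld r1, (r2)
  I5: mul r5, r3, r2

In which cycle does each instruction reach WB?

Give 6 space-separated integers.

I0 mul r2 <- r3,r1: IF@1 ID@2 stall=0 (-) EX@3 MEM@4 WB@5
I1 sub r2 <- r3,r1: IF@2 ID@3 stall=0 (-) EX@4 MEM@5 WB@6
I2 sub r3 <- r3,r5: IF@3 ID@4 stall=0 (-) EX@5 MEM@6 WB@7
I3 ld r2 <- r2: IF@4 ID@5 stall=1 (RAW on I1.r2 (WB@6)) EX@7 MEM@8 WB@9
I4 ld r1 <- r2: IF@5 ID@7 stall=2 (RAW on I3.r2 (WB@9)) EX@10 MEM@11 WB@12
I5 mul r5 <- r3,r2: IF@7 ID@10 stall=0 (-) EX@11 MEM@12 WB@13

Answer: 5 6 7 9 12 13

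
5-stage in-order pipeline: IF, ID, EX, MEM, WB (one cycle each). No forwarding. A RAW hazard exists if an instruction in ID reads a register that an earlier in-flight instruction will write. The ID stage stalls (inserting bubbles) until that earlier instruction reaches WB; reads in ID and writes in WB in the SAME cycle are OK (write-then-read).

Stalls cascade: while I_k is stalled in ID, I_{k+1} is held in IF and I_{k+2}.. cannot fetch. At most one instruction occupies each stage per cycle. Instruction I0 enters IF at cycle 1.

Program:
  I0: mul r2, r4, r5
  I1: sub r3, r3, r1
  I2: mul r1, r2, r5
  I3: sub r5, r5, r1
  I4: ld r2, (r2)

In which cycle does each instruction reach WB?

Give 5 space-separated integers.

I0 mul r2 <- r4,r5: IF@1 ID@2 stall=0 (-) EX@3 MEM@4 WB@5
I1 sub r3 <- r3,r1: IF@2 ID@3 stall=0 (-) EX@4 MEM@5 WB@6
I2 mul r1 <- r2,r5: IF@3 ID@4 stall=1 (RAW on I0.r2 (WB@5)) EX@6 MEM@7 WB@8
I3 sub r5 <- r5,r1: IF@4 ID@6 stall=2 (RAW on I2.r1 (WB@8)) EX@9 MEM@10 WB@11
I4 ld r2 <- r2: IF@6 ID@9 stall=0 (-) EX@10 MEM@11 WB@12

Answer: 5 6 8 11 12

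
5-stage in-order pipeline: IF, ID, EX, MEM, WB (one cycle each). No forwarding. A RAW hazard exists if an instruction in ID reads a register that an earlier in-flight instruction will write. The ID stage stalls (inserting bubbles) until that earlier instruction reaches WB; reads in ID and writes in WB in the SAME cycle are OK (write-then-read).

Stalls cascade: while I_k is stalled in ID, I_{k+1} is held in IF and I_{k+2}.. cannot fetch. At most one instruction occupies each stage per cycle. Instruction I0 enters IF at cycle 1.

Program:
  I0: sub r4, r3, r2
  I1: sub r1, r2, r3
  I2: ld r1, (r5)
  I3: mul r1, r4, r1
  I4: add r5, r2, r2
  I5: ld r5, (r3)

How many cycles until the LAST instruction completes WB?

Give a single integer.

I0 sub r4 <- r3,r2: IF@1 ID@2 stall=0 (-) EX@3 MEM@4 WB@5
I1 sub r1 <- r2,r3: IF@2 ID@3 stall=0 (-) EX@4 MEM@5 WB@6
I2 ld r1 <- r5: IF@3 ID@4 stall=0 (-) EX@5 MEM@6 WB@7
I3 mul r1 <- r4,r1: IF@4 ID@5 stall=2 (RAW on I2.r1 (WB@7)) EX@8 MEM@9 WB@10
I4 add r5 <- r2,r2: IF@5 ID@8 stall=0 (-) EX@9 MEM@10 WB@11
I5 ld r5 <- r3: IF@8 ID@9 stall=0 (-) EX@10 MEM@11 WB@12

Answer: 12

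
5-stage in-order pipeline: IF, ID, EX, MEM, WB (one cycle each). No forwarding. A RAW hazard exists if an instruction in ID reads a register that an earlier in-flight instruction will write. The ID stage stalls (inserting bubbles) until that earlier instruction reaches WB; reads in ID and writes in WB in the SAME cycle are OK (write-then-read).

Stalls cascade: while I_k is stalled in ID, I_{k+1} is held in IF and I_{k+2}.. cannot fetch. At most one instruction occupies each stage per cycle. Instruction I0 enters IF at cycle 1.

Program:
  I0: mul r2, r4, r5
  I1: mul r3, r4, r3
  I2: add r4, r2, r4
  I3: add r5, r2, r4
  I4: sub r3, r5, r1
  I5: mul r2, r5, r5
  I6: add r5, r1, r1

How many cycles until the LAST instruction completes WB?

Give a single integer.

I0 mul r2 <- r4,r5: IF@1 ID@2 stall=0 (-) EX@3 MEM@4 WB@5
I1 mul r3 <- r4,r3: IF@2 ID@3 stall=0 (-) EX@4 MEM@5 WB@6
I2 add r4 <- r2,r4: IF@3 ID@4 stall=1 (RAW on I0.r2 (WB@5)) EX@6 MEM@7 WB@8
I3 add r5 <- r2,r4: IF@4 ID@6 stall=2 (RAW on I2.r4 (WB@8)) EX@9 MEM@10 WB@11
I4 sub r3 <- r5,r1: IF@6 ID@9 stall=2 (RAW on I3.r5 (WB@11)) EX@12 MEM@13 WB@14
I5 mul r2 <- r5,r5: IF@9 ID@12 stall=0 (-) EX@13 MEM@14 WB@15
I6 add r5 <- r1,r1: IF@12 ID@13 stall=0 (-) EX@14 MEM@15 WB@16

Answer: 16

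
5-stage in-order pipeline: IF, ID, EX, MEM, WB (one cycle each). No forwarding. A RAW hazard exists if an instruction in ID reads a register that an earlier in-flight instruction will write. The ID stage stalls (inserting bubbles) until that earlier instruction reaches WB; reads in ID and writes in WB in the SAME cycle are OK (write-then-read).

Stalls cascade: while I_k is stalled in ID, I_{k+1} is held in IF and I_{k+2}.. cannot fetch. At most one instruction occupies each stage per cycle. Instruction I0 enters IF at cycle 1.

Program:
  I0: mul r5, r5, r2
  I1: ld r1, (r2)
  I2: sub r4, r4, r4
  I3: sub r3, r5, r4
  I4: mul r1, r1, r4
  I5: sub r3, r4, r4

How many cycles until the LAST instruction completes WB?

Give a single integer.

Answer: 12

Derivation:
I0 mul r5 <- r5,r2: IF@1 ID@2 stall=0 (-) EX@3 MEM@4 WB@5
I1 ld r1 <- r2: IF@2 ID@3 stall=0 (-) EX@4 MEM@5 WB@6
I2 sub r4 <- r4,r4: IF@3 ID@4 stall=0 (-) EX@5 MEM@6 WB@7
I3 sub r3 <- r5,r4: IF@4 ID@5 stall=2 (RAW on I2.r4 (WB@7)) EX@8 MEM@9 WB@10
I4 mul r1 <- r1,r4: IF@5 ID@8 stall=0 (-) EX@9 MEM@10 WB@11
I5 sub r3 <- r4,r4: IF@8 ID@9 stall=0 (-) EX@10 MEM@11 WB@12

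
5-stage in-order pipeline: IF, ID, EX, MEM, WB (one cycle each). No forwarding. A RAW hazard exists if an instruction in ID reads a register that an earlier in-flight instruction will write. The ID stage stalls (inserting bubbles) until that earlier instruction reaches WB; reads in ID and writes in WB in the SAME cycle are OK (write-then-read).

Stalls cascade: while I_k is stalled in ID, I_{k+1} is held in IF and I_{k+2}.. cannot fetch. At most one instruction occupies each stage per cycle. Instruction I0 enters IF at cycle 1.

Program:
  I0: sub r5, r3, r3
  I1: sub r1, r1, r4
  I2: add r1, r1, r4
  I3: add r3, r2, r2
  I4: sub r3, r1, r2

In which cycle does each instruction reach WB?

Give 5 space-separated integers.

I0 sub r5 <- r3,r3: IF@1 ID@2 stall=0 (-) EX@3 MEM@4 WB@5
I1 sub r1 <- r1,r4: IF@2 ID@3 stall=0 (-) EX@4 MEM@5 WB@6
I2 add r1 <- r1,r4: IF@3 ID@4 stall=2 (RAW on I1.r1 (WB@6)) EX@7 MEM@8 WB@9
I3 add r3 <- r2,r2: IF@4 ID@7 stall=0 (-) EX@8 MEM@9 WB@10
I4 sub r3 <- r1,r2: IF@7 ID@8 stall=1 (RAW on I2.r1 (WB@9)) EX@10 MEM@11 WB@12

Answer: 5 6 9 10 12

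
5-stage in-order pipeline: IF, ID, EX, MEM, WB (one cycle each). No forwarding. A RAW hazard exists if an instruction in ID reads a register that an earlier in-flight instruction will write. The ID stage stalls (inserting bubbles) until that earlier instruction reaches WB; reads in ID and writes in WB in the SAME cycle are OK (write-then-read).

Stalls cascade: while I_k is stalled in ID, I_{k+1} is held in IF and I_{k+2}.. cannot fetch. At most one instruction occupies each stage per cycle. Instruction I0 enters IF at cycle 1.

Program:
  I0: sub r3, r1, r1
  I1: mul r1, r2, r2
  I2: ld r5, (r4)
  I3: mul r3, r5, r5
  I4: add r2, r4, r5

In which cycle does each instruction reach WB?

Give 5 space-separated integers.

I0 sub r3 <- r1,r1: IF@1 ID@2 stall=0 (-) EX@3 MEM@4 WB@5
I1 mul r1 <- r2,r2: IF@2 ID@3 stall=0 (-) EX@4 MEM@5 WB@6
I2 ld r5 <- r4: IF@3 ID@4 stall=0 (-) EX@5 MEM@6 WB@7
I3 mul r3 <- r5,r5: IF@4 ID@5 stall=2 (RAW on I2.r5 (WB@7)) EX@8 MEM@9 WB@10
I4 add r2 <- r4,r5: IF@5 ID@8 stall=0 (-) EX@9 MEM@10 WB@11

Answer: 5 6 7 10 11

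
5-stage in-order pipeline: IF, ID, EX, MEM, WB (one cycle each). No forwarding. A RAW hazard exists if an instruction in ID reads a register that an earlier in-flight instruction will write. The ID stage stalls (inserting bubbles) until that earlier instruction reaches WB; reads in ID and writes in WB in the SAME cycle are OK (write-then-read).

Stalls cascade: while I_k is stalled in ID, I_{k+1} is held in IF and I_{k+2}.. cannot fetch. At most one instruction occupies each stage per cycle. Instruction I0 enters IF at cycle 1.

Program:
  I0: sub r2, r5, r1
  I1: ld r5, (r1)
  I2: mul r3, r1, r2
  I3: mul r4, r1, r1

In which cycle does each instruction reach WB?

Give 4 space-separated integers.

Answer: 5 6 8 9

Derivation:
I0 sub r2 <- r5,r1: IF@1 ID@2 stall=0 (-) EX@3 MEM@4 WB@5
I1 ld r5 <- r1: IF@2 ID@3 stall=0 (-) EX@4 MEM@5 WB@6
I2 mul r3 <- r1,r2: IF@3 ID@4 stall=1 (RAW on I0.r2 (WB@5)) EX@6 MEM@7 WB@8
I3 mul r4 <- r1,r1: IF@4 ID@6 stall=0 (-) EX@7 MEM@8 WB@9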